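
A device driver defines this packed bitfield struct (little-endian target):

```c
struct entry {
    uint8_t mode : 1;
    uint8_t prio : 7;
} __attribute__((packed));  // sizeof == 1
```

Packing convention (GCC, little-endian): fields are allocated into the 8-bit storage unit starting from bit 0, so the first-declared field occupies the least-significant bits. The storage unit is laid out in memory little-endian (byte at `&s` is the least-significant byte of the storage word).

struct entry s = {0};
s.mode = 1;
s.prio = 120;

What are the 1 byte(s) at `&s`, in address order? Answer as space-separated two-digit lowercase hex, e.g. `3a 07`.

[0+:1] mode=1 & 0x1 = 0x1; word=0x01
[1+:7] prio=120 & 0x7f = 0x78; word=0xf1
word = 0xf1 → little-endian bytes:
  [0]=0xf1

f1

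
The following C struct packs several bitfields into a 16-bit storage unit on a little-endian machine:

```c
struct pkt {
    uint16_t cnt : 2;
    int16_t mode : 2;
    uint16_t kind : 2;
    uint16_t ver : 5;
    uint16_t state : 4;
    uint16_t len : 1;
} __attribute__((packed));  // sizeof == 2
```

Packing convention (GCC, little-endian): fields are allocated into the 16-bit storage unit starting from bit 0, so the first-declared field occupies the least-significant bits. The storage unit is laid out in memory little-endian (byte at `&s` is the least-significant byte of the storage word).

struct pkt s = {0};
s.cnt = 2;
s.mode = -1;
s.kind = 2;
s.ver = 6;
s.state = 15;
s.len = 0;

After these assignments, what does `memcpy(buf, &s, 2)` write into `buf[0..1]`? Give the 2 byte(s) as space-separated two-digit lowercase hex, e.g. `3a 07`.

cnt (2b) val=2 bits=0x2 at bit 0: 0x0002
mode (2b) val=-1 bits=0x3 at bit 2: 0x000e
kind (2b) val=2 bits=0x2 at bit 4: 0x002e
ver (5b) val=6 bits=0x6 at bit 6: 0x01ae
state (4b) val=15 bits=0xf at bit 11: 0x79ae
len (1b) val=0 bits=0x0 at bit 15: 0x79ae
word = 0x79ae → little-endian bytes:
  [0]=0xae  [1]=0x79

ae 79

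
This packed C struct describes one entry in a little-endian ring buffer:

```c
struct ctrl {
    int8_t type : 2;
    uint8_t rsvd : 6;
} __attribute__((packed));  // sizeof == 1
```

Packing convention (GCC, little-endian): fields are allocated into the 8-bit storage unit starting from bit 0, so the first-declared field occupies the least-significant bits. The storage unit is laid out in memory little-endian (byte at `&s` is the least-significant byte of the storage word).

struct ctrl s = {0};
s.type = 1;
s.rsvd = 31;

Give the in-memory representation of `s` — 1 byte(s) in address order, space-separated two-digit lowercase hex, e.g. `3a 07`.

type:2 = 1 → 0x1 << 0 → word 0x01
rsvd:6 = 31 → 0x1f << 2 → word 0x7d
word = 0x7d → little-endian bytes:
  [0]=0x7d

7d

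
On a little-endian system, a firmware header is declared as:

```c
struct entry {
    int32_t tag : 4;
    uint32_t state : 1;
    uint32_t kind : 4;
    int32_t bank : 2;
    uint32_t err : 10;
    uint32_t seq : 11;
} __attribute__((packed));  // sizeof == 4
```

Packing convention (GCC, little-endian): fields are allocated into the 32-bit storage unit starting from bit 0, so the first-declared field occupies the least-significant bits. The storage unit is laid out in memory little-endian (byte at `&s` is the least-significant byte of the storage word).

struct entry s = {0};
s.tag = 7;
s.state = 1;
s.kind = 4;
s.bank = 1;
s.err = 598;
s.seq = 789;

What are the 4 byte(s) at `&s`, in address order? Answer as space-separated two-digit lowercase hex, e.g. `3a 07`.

[0+:4] tag=7 & 0xf = 0x7; word=0x00000007
[4+:1] state=1 & 0x1 = 0x1; word=0x00000017
[5+:4] kind=4 & 0xf = 0x4; word=0x00000097
[9+:2] bank=1 & 0x3 = 0x1; word=0x00000297
[11+:10] err=598 & 0x3ff = 0x256; word=0x0012b297
[21+:11] seq=789 & 0x7ff = 0x315; word=0x62b2b297
word = 0x62b2b297 → little-endian bytes:
  [0]=0x97  [1]=0xb2  [2]=0xb2  [3]=0x62

97 b2 b2 62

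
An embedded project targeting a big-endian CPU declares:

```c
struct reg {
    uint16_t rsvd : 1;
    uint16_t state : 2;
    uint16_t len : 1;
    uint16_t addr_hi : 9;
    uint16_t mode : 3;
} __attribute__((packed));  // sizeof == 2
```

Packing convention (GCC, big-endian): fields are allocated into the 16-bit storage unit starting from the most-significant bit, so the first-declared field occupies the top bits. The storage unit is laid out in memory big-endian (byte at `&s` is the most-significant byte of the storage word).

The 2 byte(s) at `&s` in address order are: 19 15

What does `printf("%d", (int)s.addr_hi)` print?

290

[0]=0x19 [1]=0x15 (big-endian) → word 0x1915
rsvd [15+:1] = (word>>15) & 0x1 = 0
state [13+:2] = (word>>13) & 0x3 = 0
len [12+:1] = (word>>12) & 0x1 = 1
addr_hi [3+:9] = (word>>3) & 0x1ff = 290  ←
mode [0+:3] = (word>>0) & 0x7 = 5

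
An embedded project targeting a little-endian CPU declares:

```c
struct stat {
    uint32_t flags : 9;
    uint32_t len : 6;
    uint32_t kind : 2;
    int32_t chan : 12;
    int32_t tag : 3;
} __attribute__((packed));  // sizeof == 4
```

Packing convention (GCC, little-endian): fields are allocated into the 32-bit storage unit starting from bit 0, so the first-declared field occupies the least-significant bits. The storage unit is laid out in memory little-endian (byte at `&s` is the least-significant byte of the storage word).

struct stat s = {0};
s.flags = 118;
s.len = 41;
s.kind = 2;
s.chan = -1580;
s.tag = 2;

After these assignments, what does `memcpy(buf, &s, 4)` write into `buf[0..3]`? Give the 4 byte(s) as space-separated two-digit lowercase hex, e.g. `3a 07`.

flags:9 = 118 → 0x76 << 0 → word 0x00000076
len:6 = 41 → 0x29 << 9 → word 0x00005276
kind:2 = 2 → 0x2 << 15 → word 0x00015276
chan:12 = -1580 → 0x9d4 << 17 → word 0x13a95276
tag:3 = 2 → 0x2 << 29 → word 0x53a95276
word = 0x53a95276 → little-endian bytes:
  [0]=0x76  [1]=0x52  [2]=0xa9  [3]=0x53

76 52 a9 53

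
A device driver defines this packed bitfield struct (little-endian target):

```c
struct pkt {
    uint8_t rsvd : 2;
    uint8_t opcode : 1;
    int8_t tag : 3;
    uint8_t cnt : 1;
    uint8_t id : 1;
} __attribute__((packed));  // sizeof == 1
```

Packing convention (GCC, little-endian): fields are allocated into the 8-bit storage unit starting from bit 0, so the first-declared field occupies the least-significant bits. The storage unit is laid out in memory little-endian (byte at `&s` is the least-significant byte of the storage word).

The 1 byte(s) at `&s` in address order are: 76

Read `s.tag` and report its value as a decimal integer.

-2

[0]=0x76 (little-endian) → word 0x76
rsvd:2 @ bit 0 → (0x76>>0)&0x3 = 0x2
opcode:1 @ bit 2 → (0x76>>2)&0x1 = 0x1
tag:3 @ bit 3 → (0x76>>3)&0x7 = 0x6  ←
cnt:1 @ bit 6 → (0x76>>6)&0x1 = 0x1
id:1 @ bit 7 → (0x76>>7)&0x1 = 0x0
tag signed 3b, MSB=1: 6 - 8 = -2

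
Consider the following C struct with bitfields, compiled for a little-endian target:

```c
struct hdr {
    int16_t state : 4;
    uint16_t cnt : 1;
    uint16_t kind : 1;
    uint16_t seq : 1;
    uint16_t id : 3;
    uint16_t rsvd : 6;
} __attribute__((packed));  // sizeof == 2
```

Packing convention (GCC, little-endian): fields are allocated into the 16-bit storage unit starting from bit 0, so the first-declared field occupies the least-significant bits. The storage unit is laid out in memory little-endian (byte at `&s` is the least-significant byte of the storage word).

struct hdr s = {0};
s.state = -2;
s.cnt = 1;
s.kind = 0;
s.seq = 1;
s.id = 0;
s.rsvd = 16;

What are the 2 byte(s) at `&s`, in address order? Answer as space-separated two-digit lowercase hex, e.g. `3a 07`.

5e 40

state:4 = -2 → 0xe << 0 → word 0x000e
cnt:1 = 1 → 0x1 << 4 → word 0x001e
kind:1 = 0 → 0x0 << 5 → word 0x001e
seq:1 = 1 → 0x1 << 6 → word 0x005e
id:3 = 0 → 0x0 << 7 → word 0x005e
rsvd:6 = 16 → 0x10 << 10 → word 0x405e
word = 0x405e → little-endian bytes:
  [0]=0x5e  [1]=0x40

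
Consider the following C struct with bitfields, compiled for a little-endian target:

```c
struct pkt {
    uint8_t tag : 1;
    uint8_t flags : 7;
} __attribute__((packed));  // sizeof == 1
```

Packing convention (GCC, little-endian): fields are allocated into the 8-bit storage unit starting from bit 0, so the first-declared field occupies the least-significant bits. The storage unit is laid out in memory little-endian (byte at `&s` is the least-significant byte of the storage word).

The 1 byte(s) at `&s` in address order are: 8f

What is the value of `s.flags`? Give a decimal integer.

71

[0]=0x8f (little-endian) → word 0x8f
tag:1 @ bit 0 → (0x8f>>0)&0x1 = 0x1
flags:7 @ bit 1 → (0x8f>>1)&0x7f = 0x47  ←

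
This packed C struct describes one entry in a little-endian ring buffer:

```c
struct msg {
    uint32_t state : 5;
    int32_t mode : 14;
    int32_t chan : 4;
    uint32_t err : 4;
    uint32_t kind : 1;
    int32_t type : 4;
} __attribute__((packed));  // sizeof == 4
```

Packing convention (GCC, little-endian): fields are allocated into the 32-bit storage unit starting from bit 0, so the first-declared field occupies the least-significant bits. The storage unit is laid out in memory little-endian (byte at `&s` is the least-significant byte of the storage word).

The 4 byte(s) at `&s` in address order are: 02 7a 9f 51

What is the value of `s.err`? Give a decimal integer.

3

[0]=0x02 [1]=0x7a [2]=0x9f [3]=0x51 (little-endian) → word 0x519f7a02
state:5 @ bit 0 → (0x519f7a02>>0)&0x1f = 0x2
mode:14 @ bit 5 → (0x519f7a02>>5)&0x3fff = 0x3bd0
chan:4 @ bit 19 → (0x519f7a02>>19)&0xf = 0x3
err:4 @ bit 23 → (0x519f7a02>>23)&0xf = 0x3  ←
kind:1 @ bit 27 → (0x519f7a02>>27)&0x1 = 0x0
type:4 @ bit 28 → (0x519f7a02>>28)&0xf = 0x5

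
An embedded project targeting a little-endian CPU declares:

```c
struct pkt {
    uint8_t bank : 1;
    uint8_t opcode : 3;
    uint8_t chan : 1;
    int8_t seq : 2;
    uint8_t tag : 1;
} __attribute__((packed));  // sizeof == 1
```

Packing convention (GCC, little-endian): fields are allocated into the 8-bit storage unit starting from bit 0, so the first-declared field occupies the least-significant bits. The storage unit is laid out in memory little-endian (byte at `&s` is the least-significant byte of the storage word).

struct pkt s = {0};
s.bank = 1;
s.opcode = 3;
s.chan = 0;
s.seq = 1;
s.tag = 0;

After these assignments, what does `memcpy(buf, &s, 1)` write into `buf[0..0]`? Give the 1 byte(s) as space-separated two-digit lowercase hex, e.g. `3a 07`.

[0+:1] bank=1 & 0x1 = 0x1; word=0x01
[1+:3] opcode=3 & 0x7 = 0x3; word=0x07
[4+:1] chan=0 & 0x1 = 0x0; word=0x07
[5+:2] seq=1 & 0x3 = 0x1; word=0x27
[7+:1] tag=0 & 0x1 = 0x0; word=0x27
word = 0x27 → little-endian bytes:
  [0]=0x27

27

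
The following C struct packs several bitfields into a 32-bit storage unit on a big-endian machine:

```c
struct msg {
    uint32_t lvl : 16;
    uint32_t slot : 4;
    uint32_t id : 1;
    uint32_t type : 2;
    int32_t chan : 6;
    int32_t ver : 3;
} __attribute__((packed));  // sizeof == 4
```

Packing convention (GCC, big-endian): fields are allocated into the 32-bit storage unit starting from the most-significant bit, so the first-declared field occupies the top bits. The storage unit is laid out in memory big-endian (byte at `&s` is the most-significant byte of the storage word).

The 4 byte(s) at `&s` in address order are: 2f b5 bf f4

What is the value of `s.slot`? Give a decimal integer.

[0]=0x2f [1]=0xb5 [2]=0xbf [3]=0xf4 (big-endian) → word 0x2fb5bff4
lvl:16 @ bit 16 → (0x2fb5bff4>>16)&0xffff = 0x2fb5
slot:4 @ bit 12 → (0x2fb5bff4>>12)&0xf = 0xb  ←
id:1 @ bit 11 → (0x2fb5bff4>>11)&0x1 = 0x1
type:2 @ bit 9 → (0x2fb5bff4>>9)&0x3 = 0x3
chan:6 @ bit 3 → (0x2fb5bff4>>3)&0x3f = 0x3e
ver:3 @ bit 0 → (0x2fb5bff4>>0)&0x7 = 0x4

11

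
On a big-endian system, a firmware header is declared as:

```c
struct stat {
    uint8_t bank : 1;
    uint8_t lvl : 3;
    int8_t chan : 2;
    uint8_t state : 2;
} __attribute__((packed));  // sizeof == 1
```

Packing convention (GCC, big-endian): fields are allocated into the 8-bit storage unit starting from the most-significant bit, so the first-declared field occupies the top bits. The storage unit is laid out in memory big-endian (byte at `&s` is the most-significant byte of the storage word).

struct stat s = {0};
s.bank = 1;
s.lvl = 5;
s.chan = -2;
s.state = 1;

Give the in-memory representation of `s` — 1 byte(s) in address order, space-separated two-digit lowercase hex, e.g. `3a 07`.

d9

bank:1 = 1 → 0x1 << 7 → word 0x80
lvl:3 = 5 → 0x5 << 4 → word 0xd0
chan:2 = -2 → 0x2 << 2 → word 0xd8
state:2 = 1 → 0x1 << 0 → word 0xd9
word = 0xd9 → big-endian bytes:
  [0]=0xd9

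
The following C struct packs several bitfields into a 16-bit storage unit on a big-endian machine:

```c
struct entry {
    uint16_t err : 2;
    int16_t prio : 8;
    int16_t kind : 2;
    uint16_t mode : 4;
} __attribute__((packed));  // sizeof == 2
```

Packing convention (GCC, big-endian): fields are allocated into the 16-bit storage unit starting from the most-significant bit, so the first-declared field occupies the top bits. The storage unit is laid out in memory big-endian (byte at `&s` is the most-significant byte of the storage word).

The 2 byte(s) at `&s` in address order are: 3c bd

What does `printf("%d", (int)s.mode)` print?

[0]=0x3c [1]=0xbd (big-endian) → word 0x3cbd
err [14+:2] = (word>>14) & 0x3 = 0
prio [6+:8] = (word>>6) & 0xff = 242
kind [4+:2] = (word>>4) & 0x3 = 3
mode [0+:4] = (word>>0) & 0xf = 13  ←

13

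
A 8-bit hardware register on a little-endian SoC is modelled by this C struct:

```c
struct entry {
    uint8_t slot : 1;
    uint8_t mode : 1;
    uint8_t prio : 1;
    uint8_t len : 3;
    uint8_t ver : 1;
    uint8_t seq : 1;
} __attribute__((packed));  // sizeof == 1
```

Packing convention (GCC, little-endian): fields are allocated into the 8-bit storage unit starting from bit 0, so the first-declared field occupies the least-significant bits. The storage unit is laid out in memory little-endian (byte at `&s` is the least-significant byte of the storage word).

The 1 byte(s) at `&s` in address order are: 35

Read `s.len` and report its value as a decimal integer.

6

[0]=0x35 (little-endian) → word 0x35
slot [0+:1] = (word>>0) & 0x1 = 1
mode [1+:1] = (word>>1) & 0x1 = 0
prio [2+:1] = (word>>2) & 0x1 = 1
len [3+:3] = (word>>3) & 0x7 = 6  ←
ver [6+:1] = (word>>6) & 0x1 = 0
seq [7+:1] = (word>>7) & 0x1 = 0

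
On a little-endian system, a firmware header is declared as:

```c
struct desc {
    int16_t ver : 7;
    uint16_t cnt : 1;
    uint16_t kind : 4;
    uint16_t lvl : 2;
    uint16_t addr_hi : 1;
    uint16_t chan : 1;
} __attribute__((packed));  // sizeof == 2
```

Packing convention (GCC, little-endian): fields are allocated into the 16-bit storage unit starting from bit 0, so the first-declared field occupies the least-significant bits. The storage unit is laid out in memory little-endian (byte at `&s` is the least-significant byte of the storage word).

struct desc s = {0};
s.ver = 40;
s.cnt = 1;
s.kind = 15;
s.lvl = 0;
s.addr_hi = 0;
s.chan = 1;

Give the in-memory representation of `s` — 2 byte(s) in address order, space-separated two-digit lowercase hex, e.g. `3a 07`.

a8 8f

ver:7 = 40 → 0x28 << 0 → word 0x0028
cnt:1 = 1 → 0x1 << 7 → word 0x00a8
kind:4 = 15 → 0xf << 8 → word 0x0fa8
lvl:2 = 0 → 0x0 << 12 → word 0x0fa8
addr_hi:1 = 0 → 0x0 << 14 → word 0x0fa8
chan:1 = 1 → 0x1 << 15 → word 0x8fa8
word = 0x8fa8 → little-endian bytes:
  [0]=0xa8  [1]=0x8f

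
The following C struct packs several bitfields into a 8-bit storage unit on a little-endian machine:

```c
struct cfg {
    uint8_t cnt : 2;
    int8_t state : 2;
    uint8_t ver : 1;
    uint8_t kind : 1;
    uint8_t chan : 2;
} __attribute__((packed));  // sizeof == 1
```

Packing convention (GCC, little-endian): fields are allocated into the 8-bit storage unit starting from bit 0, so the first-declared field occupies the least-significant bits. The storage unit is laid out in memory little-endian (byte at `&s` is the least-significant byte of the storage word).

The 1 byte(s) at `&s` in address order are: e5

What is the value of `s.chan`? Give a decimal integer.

3

[0]=0xe5 (little-endian) → word 0xe5
cnt [0+:2] = (word>>0) & 0x3 = 1
state [2+:2] = (word>>2) & 0x3 = 1
ver [4+:1] = (word>>4) & 0x1 = 0
kind [5+:1] = (word>>5) & 0x1 = 1
chan [6+:2] = (word>>6) & 0x3 = 3  ←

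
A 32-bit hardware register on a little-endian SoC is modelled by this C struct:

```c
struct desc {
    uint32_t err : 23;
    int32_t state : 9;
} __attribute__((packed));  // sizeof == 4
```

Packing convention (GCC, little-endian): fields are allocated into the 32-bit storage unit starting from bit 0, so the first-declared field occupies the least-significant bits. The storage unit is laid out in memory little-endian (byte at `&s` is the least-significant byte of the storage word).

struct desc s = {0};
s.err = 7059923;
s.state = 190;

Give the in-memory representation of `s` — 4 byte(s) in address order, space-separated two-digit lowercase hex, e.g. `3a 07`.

d3 b9 6b 5f

err:23 = 7059923 → 0x6bb9d3 << 0 → word 0x006bb9d3
state:9 = 190 → 0xbe << 23 → word 0x5f6bb9d3
word = 0x5f6bb9d3 → little-endian bytes:
  [0]=0xd3  [1]=0xb9  [2]=0x6b  [3]=0x5f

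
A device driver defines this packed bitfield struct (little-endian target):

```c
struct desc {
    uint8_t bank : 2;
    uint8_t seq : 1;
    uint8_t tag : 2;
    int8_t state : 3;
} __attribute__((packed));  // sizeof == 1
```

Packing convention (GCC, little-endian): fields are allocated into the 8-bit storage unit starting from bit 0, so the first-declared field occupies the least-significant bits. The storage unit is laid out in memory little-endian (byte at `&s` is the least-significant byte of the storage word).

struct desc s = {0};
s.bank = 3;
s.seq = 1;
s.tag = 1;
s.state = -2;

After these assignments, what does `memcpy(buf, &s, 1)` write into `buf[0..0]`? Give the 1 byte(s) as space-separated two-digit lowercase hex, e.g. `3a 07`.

bank (2b) val=3 bits=0x3 at bit 0: 0x03
seq (1b) val=1 bits=0x1 at bit 2: 0x07
tag (2b) val=1 bits=0x1 at bit 3: 0x0f
state (3b) val=-2 bits=0x6 at bit 5: 0xcf
word = 0xcf → little-endian bytes:
  [0]=0xcf

cf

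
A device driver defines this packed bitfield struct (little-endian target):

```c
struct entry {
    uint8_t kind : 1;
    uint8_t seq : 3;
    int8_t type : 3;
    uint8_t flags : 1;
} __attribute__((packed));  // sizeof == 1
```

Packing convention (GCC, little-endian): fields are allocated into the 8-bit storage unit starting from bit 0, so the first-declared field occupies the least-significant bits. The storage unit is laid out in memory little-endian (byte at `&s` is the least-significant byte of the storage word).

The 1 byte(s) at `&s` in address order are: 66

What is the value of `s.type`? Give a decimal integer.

[0]=0x66 (little-endian) → word 0x66
kind:1 @ bit 0 → (0x66>>0)&0x1 = 0x0
seq:3 @ bit 1 → (0x66>>1)&0x7 = 0x3
type:3 @ bit 4 → (0x66>>4)&0x7 = 0x6  ←
flags:1 @ bit 7 → (0x66>>7)&0x1 = 0x0
type signed 3b, MSB=1: 6 - 8 = -2

-2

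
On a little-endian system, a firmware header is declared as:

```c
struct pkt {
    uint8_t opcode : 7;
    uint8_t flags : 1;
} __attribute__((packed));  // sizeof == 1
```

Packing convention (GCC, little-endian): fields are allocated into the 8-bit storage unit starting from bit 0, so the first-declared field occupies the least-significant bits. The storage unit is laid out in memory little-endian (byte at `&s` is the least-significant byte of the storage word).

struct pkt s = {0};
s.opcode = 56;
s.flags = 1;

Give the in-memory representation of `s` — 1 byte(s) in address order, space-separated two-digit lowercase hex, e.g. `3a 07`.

b8

[0+:7] opcode=56 & 0x7f = 0x38; word=0x38
[7+:1] flags=1 & 0x1 = 0x1; word=0xb8
word = 0xb8 → little-endian bytes:
  [0]=0xb8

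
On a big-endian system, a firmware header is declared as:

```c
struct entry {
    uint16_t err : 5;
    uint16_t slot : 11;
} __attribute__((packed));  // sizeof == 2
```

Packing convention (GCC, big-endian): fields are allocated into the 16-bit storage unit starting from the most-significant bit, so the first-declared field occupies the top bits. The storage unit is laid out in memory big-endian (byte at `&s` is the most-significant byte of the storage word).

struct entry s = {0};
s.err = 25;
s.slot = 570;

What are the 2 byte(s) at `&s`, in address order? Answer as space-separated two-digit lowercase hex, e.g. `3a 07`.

err:5 = 25 → 0x19 << 11 → word 0xc800
slot:11 = 570 → 0x23a << 0 → word 0xca3a
word = 0xca3a → big-endian bytes:
  [0]=0xca  [1]=0x3a

ca 3a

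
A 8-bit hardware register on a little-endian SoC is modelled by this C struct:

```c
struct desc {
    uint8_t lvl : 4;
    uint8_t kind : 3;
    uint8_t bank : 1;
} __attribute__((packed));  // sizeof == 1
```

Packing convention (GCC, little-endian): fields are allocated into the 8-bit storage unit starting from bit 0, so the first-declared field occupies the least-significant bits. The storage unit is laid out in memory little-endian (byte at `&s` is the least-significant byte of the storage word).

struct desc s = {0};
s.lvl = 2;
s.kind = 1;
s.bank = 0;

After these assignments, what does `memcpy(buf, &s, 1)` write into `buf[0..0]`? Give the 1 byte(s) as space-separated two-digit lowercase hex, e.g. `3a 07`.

lvl:4 = 2 → 0x2 << 0 → word 0x02
kind:3 = 1 → 0x1 << 4 → word 0x12
bank:1 = 0 → 0x0 << 7 → word 0x12
word = 0x12 → little-endian bytes:
  [0]=0x12

12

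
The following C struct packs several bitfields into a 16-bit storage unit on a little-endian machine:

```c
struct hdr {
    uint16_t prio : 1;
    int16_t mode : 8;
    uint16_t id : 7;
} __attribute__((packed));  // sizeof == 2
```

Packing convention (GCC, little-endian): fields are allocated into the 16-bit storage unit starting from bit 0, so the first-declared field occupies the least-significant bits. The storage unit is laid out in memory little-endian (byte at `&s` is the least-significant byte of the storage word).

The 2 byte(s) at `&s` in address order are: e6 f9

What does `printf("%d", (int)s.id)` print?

124

[0]=0xe6 [1]=0xf9 (little-endian) → word 0xf9e6
prio [0+:1] = (word>>0) & 0x1 = 0
mode [1+:8] = (word>>1) & 0xff = 243
id [9+:7] = (word>>9) & 0x7f = 124  ←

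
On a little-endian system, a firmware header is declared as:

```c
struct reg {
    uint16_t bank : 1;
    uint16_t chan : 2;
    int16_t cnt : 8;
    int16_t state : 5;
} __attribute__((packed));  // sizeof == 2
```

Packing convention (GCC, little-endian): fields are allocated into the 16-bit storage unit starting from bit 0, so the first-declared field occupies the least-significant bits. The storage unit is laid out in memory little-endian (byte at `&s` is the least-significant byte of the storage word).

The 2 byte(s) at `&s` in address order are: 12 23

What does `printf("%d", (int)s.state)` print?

4

[0]=0x12 [1]=0x23 (little-endian) → word 0x2312
bank [0+:1] = (word>>0) & 0x1 = 0
chan [1+:2] = (word>>1) & 0x3 = 1
cnt [3+:8] = (word>>3) & 0xff = 98
state [11+:5] = (word>>11) & 0x1f = 4  ←
state signed 5b, MSB=0: value = 4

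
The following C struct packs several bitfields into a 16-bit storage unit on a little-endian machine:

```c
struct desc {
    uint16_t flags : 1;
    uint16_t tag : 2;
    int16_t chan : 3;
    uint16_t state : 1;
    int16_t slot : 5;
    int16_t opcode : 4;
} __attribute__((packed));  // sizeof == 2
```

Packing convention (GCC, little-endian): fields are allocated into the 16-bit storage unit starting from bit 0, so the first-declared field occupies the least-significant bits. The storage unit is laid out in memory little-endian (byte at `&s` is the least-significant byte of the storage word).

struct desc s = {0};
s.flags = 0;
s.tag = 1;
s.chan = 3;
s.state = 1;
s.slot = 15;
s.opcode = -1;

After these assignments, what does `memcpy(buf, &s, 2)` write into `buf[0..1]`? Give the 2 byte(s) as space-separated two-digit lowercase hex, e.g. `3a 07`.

flags:1 = 0 → 0x0 << 0 → word 0x0000
tag:2 = 1 → 0x1 << 1 → word 0x0002
chan:3 = 3 → 0x3 << 3 → word 0x001a
state:1 = 1 → 0x1 << 6 → word 0x005a
slot:5 = 15 → 0xf << 7 → word 0x07da
opcode:4 = -1 → 0xf << 12 → word 0xf7da
word = 0xf7da → little-endian bytes:
  [0]=0xda  [1]=0xf7

da f7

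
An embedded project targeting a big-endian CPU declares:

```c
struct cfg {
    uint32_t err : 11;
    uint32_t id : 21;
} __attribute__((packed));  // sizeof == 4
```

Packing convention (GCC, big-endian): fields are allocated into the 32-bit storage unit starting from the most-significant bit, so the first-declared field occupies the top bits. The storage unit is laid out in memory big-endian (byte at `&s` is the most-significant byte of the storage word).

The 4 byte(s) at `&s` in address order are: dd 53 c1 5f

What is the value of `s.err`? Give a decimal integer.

1770

[0]=0xdd [1]=0x53 [2]=0xc1 [3]=0x5f (big-endian) → word 0xdd53c15f
err:11 @ bit 21 → (0xdd53c15f>>21)&0x7ff = 0x6ea  ←
id:21 @ bit 0 → (0xdd53c15f>>0)&0x1fffff = 0x13c15f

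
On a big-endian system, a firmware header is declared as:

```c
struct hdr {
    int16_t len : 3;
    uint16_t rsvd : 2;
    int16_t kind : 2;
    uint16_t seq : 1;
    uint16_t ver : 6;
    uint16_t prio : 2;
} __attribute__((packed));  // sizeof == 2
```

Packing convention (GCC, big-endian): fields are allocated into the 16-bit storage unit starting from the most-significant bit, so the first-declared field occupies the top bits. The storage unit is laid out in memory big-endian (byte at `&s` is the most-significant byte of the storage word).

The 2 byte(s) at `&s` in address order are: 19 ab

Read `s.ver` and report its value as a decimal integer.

42

[0]=0x19 [1]=0xab (big-endian) → word 0x19ab
len:3 @ bit 13 → (0x19ab>>13)&0x7 = 0x0
rsvd:2 @ bit 11 → (0x19ab>>11)&0x3 = 0x3
kind:2 @ bit 9 → (0x19ab>>9)&0x3 = 0x0
seq:1 @ bit 8 → (0x19ab>>8)&0x1 = 0x1
ver:6 @ bit 2 → (0x19ab>>2)&0x3f = 0x2a  ←
prio:2 @ bit 0 → (0x19ab>>0)&0x3 = 0x3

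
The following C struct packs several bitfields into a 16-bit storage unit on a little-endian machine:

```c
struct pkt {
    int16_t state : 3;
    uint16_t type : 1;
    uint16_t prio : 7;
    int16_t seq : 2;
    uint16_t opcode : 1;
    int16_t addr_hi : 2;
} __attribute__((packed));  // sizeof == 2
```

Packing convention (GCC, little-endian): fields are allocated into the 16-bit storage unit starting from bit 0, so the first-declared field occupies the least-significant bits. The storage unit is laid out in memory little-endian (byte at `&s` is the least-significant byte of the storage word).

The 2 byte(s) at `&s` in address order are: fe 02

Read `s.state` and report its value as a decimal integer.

[0]=0xfe [1]=0x02 (little-endian) → word 0x02fe
state [0+:3] = (word>>0) & 0x7 = 6  ←
type [3+:1] = (word>>3) & 0x1 = 1
prio [4+:7] = (word>>4) & 0x7f = 47
seq [11+:2] = (word>>11) & 0x3 = 0
opcode [13+:1] = (word>>13) & 0x1 = 0
addr_hi [14+:2] = (word>>14) & 0x3 = 0
state signed 3b, MSB=1: 6 - 8 = -2

-2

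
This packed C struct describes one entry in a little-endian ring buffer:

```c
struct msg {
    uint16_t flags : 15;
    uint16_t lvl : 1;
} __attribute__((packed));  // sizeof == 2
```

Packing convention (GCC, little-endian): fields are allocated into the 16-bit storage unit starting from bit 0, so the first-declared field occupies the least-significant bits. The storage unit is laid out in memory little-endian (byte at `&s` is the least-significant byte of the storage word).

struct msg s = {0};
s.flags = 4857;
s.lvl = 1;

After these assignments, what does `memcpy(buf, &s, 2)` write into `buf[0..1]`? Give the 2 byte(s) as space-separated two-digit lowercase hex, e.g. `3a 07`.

[0+:15] flags=4857 & 0x7fff = 0x12f9; word=0x12f9
[15+:1] lvl=1 & 0x1 = 0x1; word=0x92f9
word = 0x92f9 → little-endian bytes:
  [0]=0xf9  [1]=0x92

f9 92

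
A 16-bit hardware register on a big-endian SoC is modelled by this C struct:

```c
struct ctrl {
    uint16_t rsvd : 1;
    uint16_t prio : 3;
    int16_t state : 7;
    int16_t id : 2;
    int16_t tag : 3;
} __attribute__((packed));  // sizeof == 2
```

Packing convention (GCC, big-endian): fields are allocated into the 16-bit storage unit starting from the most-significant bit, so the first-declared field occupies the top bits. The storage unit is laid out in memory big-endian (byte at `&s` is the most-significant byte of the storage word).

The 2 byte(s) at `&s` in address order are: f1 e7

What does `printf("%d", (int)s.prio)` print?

[0]=0xf1 [1]=0xe7 (big-endian) → word 0xf1e7
rsvd:1 @ bit 15 → (0xf1e7>>15)&0x1 = 0x1
prio:3 @ bit 12 → (0xf1e7>>12)&0x7 = 0x7  ←
state:7 @ bit 5 → (0xf1e7>>5)&0x7f = 0xf
id:2 @ bit 3 → (0xf1e7>>3)&0x3 = 0x0
tag:3 @ bit 0 → (0xf1e7>>0)&0x7 = 0x7

7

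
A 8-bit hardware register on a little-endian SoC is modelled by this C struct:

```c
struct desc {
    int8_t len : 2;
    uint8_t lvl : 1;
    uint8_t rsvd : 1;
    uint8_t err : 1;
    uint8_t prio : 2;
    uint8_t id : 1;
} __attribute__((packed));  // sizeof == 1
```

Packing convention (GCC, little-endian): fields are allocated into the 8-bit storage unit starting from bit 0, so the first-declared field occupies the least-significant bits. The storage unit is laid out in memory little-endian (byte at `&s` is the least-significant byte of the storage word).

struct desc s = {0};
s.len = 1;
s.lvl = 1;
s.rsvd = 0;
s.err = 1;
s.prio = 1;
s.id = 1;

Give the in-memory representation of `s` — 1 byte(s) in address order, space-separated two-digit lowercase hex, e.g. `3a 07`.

len (2b) val=1 bits=0x1 at bit 0: 0x01
lvl (1b) val=1 bits=0x1 at bit 2: 0x05
rsvd (1b) val=0 bits=0x0 at bit 3: 0x05
err (1b) val=1 bits=0x1 at bit 4: 0x15
prio (2b) val=1 bits=0x1 at bit 5: 0x35
id (1b) val=1 bits=0x1 at bit 7: 0xb5
word = 0xb5 → little-endian bytes:
  [0]=0xb5

b5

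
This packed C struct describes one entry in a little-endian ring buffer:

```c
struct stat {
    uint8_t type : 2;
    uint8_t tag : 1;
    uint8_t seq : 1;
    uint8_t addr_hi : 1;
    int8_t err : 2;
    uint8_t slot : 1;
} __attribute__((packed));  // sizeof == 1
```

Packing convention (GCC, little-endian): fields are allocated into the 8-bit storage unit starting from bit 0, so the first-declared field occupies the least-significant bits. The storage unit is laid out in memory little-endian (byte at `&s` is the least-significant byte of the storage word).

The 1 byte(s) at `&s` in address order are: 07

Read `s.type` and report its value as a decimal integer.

[0]=0x07 (little-endian) → word 0x07
type:2 @ bit 0 → (0x07>>0)&0x3 = 0x3  ←
tag:1 @ bit 2 → (0x07>>2)&0x1 = 0x1
seq:1 @ bit 3 → (0x07>>3)&0x1 = 0x0
addr_hi:1 @ bit 4 → (0x07>>4)&0x1 = 0x0
err:2 @ bit 5 → (0x07>>5)&0x3 = 0x0
slot:1 @ bit 7 → (0x07>>7)&0x1 = 0x0

3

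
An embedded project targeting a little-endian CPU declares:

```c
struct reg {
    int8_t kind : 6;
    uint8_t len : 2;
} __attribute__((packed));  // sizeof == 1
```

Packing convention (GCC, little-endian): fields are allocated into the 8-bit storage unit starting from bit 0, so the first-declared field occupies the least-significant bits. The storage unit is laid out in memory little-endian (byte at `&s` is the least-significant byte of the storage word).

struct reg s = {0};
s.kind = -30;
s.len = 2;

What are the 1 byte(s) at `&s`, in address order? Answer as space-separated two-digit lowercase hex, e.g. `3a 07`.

a2

kind (6b) val=-30 bits=0x22 at bit 0: 0x22
len (2b) val=2 bits=0x2 at bit 6: 0xa2
word = 0xa2 → little-endian bytes:
  [0]=0xa2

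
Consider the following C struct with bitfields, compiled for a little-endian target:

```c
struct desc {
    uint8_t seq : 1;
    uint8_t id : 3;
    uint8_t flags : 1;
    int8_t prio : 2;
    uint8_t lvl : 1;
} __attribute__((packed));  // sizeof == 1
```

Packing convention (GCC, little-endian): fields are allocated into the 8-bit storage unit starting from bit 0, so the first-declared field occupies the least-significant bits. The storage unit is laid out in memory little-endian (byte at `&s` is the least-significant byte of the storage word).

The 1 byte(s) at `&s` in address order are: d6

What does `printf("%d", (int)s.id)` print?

[0]=0xd6 (little-endian) → word 0xd6
seq:1 @ bit 0 → (0xd6>>0)&0x1 = 0x0
id:3 @ bit 1 → (0xd6>>1)&0x7 = 0x3  ←
flags:1 @ bit 4 → (0xd6>>4)&0x1 = 0x1
prio:2 @ bit 5 → (0xd6>>5)&0x3 = 0x2
lvl:1 @ bit 7 → (0xd6>>7)&0x1 = 0x1

3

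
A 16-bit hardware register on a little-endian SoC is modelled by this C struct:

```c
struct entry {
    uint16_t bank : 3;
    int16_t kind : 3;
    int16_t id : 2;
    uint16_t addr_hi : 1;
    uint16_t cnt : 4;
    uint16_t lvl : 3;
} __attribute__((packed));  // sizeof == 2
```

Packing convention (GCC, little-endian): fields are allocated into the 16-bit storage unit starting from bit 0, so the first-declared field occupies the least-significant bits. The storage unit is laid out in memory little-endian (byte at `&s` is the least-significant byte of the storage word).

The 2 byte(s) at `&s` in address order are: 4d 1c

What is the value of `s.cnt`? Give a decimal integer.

[0]=0x4d [1]=0x1c (little-endian) → word 0x1c4d
bank [0+:3] = (word>>0) & 0x7 = 5
kind [3+:3] = (word>>3) & 0x7 = 1
id [6+:2] = (word>>6) & 0x3 = 1
addr_hi [8+:1] = (word>>8) & 0x1 = 0
cnt [9+:4] = (word>>9) & 0xf = 14  ←
lvl [13+:3] = (word>>13) & 0x7 = 0

14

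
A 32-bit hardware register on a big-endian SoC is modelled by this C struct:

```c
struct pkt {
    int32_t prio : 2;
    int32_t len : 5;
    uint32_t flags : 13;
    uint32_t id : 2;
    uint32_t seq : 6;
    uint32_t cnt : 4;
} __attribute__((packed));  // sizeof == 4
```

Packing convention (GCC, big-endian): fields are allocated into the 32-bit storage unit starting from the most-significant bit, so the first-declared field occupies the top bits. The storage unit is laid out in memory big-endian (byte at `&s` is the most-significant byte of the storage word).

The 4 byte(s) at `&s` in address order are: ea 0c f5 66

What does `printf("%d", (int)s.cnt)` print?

6

[0]=0xea [1]=0x0c [2]=0xf5 [3]=0x66 (big-endian) → word 0xea0cf566
prio [30+:2] = (word>>30) & 0x3 = 3
len [25+:5] = (word>>25) & 0x1f = 21
flags [12+:13] = (word>>12) & 0x1fff = 207
id [10+:2] = (word>>10) & 0x3 = 1
seq [4+:6] = (word>>4) & 0x3f = 22
cnt [0+:4] = (word>>0) & 0xf = 6  ←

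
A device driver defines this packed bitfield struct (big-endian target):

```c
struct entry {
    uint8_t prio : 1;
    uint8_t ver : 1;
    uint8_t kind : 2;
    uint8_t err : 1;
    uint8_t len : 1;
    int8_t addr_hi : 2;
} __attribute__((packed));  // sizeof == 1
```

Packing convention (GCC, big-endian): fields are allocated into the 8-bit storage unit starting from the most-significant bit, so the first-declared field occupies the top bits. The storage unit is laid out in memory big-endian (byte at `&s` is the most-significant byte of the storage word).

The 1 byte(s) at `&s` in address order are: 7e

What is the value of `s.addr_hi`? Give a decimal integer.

[0]=0x7e (big-endian) → word 0x7e
prio [7+:1] = (word>>7) & 0x1 = 0
ver [6+:1] = (word>>6) & 0x1 = 1
kind [4+:2] = (word>>4) & 0x3 = 3
err [3+:1] = (word>>3) & 0x1 = 1
len [2+:1] = (word>>2) & 0x1 = 1
addr_hi [0+:2] = (word>>0) & 0x3 = 2  ←
addr_hi signed 2b, MSB=1: 2 - 4 = -2

-2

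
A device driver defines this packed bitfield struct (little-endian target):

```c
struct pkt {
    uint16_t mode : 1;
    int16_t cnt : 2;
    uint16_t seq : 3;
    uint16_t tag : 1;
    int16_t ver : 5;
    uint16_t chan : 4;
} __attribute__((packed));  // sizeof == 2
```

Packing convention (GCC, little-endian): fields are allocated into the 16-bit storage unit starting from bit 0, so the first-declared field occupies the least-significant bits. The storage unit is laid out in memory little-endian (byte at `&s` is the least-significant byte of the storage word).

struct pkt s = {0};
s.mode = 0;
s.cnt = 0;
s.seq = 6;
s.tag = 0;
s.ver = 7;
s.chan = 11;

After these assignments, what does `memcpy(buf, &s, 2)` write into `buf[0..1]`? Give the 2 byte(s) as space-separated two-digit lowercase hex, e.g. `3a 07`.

mode (1b) val=0 bits=0x0 at bit 0: 0x0000
cnt (2b) val=0 bits=0x0 at bit 1: 0x0000
seq (3b) val=6 bits=0x6 at bit 3: 0x0030
tag (1b) val=0 bits=0x0 at bit 6: 0x0030
ver (5b) val=7 bits=0x7 at bit 7: 0x03b0
chan (4b) val=11 bits=0xb at bit 12: 0xb3b0
word = 0xb3b0 → little-endian bytes:
  [0]=0xb0  [1]=0xb3

b0 b3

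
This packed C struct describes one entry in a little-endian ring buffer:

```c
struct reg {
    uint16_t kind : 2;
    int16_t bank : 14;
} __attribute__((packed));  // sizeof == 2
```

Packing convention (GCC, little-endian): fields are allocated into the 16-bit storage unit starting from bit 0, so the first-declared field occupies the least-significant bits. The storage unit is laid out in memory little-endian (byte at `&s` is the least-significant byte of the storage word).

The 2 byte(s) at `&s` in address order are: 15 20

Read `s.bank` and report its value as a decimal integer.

2053

[0]=0x15 [1]=0x20 (little-endian) → word 0x2015
kind:2 @ bit 0 → (0x2015>>0)&0x3 = 0x1
bank:14 @ bit 2 → (0x2015>>2)&0x3fff = 0x805  ←
bank signed 14b, MSB=0: value = 2053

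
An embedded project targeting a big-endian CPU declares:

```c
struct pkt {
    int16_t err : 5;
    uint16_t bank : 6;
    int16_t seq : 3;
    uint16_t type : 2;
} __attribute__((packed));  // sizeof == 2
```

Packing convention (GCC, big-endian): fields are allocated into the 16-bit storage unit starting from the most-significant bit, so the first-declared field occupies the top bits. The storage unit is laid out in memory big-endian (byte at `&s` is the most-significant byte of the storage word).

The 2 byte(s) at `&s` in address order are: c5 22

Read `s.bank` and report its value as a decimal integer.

41

[0]=0xc5 [1]=0x22 (big-endian) → word 0xc522
err [11+:5] = (word>>11) & 0x1f = 24
bank [5+:6] = (word>>5) & 0x3f = 41  ←
seq [2+:3] = (word>>2) & 0x7 = 0
type [0+:2] = (word>>0) & 0x3 = 2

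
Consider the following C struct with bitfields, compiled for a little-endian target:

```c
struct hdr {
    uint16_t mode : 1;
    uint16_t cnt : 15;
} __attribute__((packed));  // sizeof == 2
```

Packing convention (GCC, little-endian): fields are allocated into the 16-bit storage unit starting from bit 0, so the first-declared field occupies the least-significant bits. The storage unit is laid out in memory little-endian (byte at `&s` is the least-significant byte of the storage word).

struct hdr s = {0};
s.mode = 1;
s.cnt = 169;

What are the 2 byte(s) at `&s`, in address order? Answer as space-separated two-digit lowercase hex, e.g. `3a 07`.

[0+:1] mode=1 & 0x1 = 0x1; word=0x0001
[1+:15] cnt=169 & 0x7fff = 0xa9; word=0x0153
word = 0x0153 → little-endian bytes:
  [0]=0x53  [1]=0x01

53 01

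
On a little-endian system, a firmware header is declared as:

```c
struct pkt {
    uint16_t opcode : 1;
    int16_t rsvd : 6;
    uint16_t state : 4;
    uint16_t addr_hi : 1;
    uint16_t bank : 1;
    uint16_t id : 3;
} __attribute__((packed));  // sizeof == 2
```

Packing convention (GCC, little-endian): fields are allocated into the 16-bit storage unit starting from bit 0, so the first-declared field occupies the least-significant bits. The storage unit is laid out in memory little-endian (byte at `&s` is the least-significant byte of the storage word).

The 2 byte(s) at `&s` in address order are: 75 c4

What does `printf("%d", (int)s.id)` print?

[0]=0x75 [1]=0xc4 (little-endian) → word 0xc475
opcode [0+:1] = (word>>0) & 0x1 = 1
rsvd [1+:6] = (word>>1) & 0x3f = 58
state [7+:4] = (word>>7) & 0xf = 8
addr_hi [11+:1] = (word>>11) & 0x1 = 0
bank [12+:1] = (word>>12) & 0x1 = 0
id [13+:3] = (word>>13) & 0x7 = 6  ←

6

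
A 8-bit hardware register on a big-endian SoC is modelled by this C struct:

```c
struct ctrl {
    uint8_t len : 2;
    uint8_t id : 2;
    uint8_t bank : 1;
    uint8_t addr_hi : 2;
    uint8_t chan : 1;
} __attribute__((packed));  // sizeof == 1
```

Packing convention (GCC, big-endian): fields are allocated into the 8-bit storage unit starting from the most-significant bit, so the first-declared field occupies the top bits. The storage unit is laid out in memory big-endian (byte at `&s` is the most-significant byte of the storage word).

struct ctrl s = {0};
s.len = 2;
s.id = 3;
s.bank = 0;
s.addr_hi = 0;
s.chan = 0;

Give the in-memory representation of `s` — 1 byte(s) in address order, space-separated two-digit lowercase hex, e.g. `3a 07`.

b0

len (2b) val=2 bits=0x2 at bit 6: 0x80
id (2b) val=3 bits=0x3 at bit 4: 0xb0
bank (1b) val=0 bits=0x0 at bit 3: 0xb0
addr_hi (2b) val=0 bits=0x0 at bit 1: 0xb0
chan (1b) val=0 bits=0x0 at bit 0: 0xb0
word = 0xb0 → big-endian bytes:
  [0]=0xb0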